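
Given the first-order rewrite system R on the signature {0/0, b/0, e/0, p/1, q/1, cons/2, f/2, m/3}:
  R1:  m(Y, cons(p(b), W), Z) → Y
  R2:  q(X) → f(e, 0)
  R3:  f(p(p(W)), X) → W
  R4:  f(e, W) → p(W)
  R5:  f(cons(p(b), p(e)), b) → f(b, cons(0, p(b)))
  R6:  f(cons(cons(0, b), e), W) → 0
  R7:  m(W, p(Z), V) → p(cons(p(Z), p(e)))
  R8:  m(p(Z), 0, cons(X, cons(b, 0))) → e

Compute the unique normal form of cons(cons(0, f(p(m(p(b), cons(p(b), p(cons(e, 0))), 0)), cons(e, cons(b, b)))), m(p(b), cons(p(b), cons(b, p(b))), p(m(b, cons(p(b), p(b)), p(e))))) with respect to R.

cons(cons(0, b), p(b))

1. cons(cons(0, f(p(m(p(b), cons(p(b), p(cons(e, 0))), 0)), cons(e, cons(b, b)))), m(p(b), cons(p(b), cons(b, p(b))), p(m(b, cons(p(b), p(b)), p(e)))))  →  cons(cons(0, f(p(p(b)), cons(e, cons(b, b)))), m(p(b), cons(p(b), cons(b, p(b))), p(m(b, cons(p(b), p(b)), p(e)))))   [R1 at 1.2.1.1]
2. cons(cons(0, f(p(p(b)), cons(e, cons(b, b)))), m(p(b), cons(p(b), cons(b, p(b))), p(m(b, cons(p(b), p(b)), p(e)))))  →  cons(cons(0, b), m(p(b), cons(p(b), cons(b, p(b))), p(m(b, cons(p(b), p(b)), p(e)))))   [R3 at 1.2]
3. cons(cons(0, b), m(p(b), cons(p(b), cons(b, p(b))), p(m(b, cons(p(b), p(b)), p(e)))))  →  cons(cons(0, b), p(b))   [R1 at 2]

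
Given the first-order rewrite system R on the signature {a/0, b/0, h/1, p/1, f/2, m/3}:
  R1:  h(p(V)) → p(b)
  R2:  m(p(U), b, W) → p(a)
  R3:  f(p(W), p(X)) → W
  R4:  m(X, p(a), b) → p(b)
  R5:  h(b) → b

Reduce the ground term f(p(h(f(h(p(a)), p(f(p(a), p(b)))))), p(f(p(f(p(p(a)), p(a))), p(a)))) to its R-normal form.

b

1. f(p(h(f(h(p(a)), p(f(p(a), p(b)))))), p(f(p(f(p(p(a)), p(a))), p(a))))  →  h(f(h(p(a)), p(f(p(a), p(b)))))   [R3 at ε]
2. h(f(h(p(a)), p(f(p(a), p(b)))))  →  h(f(p(b), p(f(p(a), p(b)))))   [R1 at 1.1]
3. h(f(p(b), p(f(p(a), p(b)))))  →  h(b)   [R3 at 1]
4. h(b)  →  b   [R5 at ε]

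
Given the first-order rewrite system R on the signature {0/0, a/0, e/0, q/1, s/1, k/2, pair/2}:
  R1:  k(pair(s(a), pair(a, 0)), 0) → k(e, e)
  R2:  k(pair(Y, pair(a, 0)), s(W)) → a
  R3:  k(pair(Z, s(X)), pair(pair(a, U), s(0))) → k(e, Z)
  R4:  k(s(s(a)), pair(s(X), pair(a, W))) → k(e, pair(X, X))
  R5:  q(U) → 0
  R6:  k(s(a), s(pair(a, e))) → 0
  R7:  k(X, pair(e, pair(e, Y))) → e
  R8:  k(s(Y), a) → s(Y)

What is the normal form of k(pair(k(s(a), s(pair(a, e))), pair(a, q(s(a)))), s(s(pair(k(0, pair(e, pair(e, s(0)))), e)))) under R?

a

1. k(pair(k(s(a), s(pair(a, e))), pair(a, q(s(a)))), s(s(pair(k(0, pair(e, pair(e, s(0)))), e))))  →  k(pair(0, pair(a, q(s(a)))), s(s(pair(k(0, pair(e, pair(e, s(0)))), e))))   [R6 at 1.1]
2. k(pair(0, pair(a, q(s(a)))), s(s(pair(k(0, pair(e, pair(e, s(0)))), e))))  →  k(pair(0, pair(a, 0)), s(s(pair(k(0, pair(e, pair(e, s(0)))), e))))   [R5 at 1.2.2]
3. k(pair(0, pair(a, 0)), s(s(pair(k(0, pair(e, pair(e, s(0)))), e))))  →  a   [R2 at ε]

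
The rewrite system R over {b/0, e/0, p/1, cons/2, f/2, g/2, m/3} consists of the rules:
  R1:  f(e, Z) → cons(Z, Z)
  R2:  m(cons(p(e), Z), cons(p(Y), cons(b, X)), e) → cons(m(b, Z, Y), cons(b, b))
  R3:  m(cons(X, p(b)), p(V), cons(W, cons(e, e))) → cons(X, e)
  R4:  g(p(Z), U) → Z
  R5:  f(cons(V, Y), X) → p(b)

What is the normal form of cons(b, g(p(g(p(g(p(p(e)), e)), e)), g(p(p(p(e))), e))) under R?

1. cons(b, g(p(g(p(g(p(p(e)), e)), e)), g(p(p(p(e))), e)))  →  cons(b, g(p(g(p(p(e)), e)), e))   [R4 at 2]
2. cons(b, g(p(g(p(p(e)), e)), e))  →  cons(b, g(p(p(e)), e))   [R4 at 2]
3. cons(b, g(p(p(e)), e))  →  cons(b, p(e))   [R4 at 2]

cons(b, p(e))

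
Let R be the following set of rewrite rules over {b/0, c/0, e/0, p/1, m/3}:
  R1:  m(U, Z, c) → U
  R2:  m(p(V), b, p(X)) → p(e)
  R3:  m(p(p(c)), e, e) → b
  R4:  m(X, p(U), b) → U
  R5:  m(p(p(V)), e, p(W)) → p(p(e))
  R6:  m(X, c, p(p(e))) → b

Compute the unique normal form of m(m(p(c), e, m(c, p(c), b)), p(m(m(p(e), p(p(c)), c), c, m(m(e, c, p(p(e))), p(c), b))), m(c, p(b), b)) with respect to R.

p(e)

1. m(m(p(c), e, m(c, p(c), b)), p(m(m(p(e), p(p(c)), c), c, m(m(e, c, p(p(e))), p(c), b))), m(c, p(b), b))  →  m(m(p(c), e, c), p(m(m(p(e), p(p(c)), c), c, m(m(e, c, p(p(e))), p(c), b))), m(c, p(b), b))   [R4 at 1.3]
2. m(m(p(c), e, c), p(m(m(p(e), p(p(c)), c), c, m(m(e, c, p(p(e))), p(c), b))), m(c, p(b), b))  →  m(p(c), p(m(m(p(e), p(p(c)), c), c, m(m(e, c, p(p(e))), p(c), b))), m(c, p(b), b))   [R1 at 1]
3. m(p(c), p(m(m(p(e), p(p(c)), c), c, m(m(e, c, p(p(e))), p(c), b))), m(c, p(b), b))  →  m(p(c), p(m(p(e), c, m(m(e, c, p(p(e))), p(c), b))), m(c, p(b), b))   [R1 at 2.1.1]
4. m(p(c), p(m(p(e), c, m(m(e, c, p(p(e))), p(c), b))), m(c, p(b), b))  →  m(p(c), p(m(p(e), c, c)), m(c, p(b), b))   [R4 at 2.1.3]
5. m(p(c), p(m(p(e), c, c)), m(c, p(b), b))  →  m(p(c), p(p(e)), m(c, p(b), b))   [R1 at 2.1]
6. m(p(c), p(p(e)), m(c, p(b), b))  →  m(p(c), p(p(e)), b)   [R4 at 3]
7. m(p(c), p(p(e)), b)  →  p(e)   [R4 at ε]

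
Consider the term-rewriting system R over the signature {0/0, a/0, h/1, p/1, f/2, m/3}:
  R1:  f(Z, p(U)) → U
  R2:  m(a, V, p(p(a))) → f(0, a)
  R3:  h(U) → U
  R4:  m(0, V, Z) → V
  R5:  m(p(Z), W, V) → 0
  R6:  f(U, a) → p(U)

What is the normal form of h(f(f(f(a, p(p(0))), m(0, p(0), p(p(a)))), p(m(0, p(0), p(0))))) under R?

p(0)

1. h(f(f(f(a, p(p(0))), m(0, p(0), p(p(a)))), p(m(0, p(0), p(0)))))  →  f(f(f(a, p(p(0))), m(0, p(0), p(p(a)))), p(m(0, p(0), p(0))))   [R3 at ε]
2. f(f(f(a, p(p(0))), m(0, p(0), p(p(a)))), p(m(0, p(0), p(0))))  →  m(0, p(0), p(0))   [R1 at ε]
3. m(0, p(0), p(0))  →  p(0)   [R4 at ε]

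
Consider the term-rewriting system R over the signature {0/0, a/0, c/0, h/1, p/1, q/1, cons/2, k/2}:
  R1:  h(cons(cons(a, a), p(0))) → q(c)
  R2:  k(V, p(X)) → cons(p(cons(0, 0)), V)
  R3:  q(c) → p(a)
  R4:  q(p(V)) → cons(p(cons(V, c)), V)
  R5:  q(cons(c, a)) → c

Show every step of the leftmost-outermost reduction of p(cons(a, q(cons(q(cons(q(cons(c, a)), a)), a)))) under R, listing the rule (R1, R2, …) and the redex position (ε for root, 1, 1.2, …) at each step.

1. p(cons(a, q(cons(q(cons(q(cons(c, a)), a)), a))))  →  p(cons(a, q(cons(q(cons(c, a)), a))))   [R5 at 1.2.1.1.1.1]
2. p(cons(a, q(cons(q(cons(c, a)), a))))  →  p(cons(a, q(cons(c, a))))   [R5 at 1.2.1.1]
3. p(cons(a, q(cons(c, a))))  →  p(cons(a, c))   [R5 at 1.2]

p(cons(a, c))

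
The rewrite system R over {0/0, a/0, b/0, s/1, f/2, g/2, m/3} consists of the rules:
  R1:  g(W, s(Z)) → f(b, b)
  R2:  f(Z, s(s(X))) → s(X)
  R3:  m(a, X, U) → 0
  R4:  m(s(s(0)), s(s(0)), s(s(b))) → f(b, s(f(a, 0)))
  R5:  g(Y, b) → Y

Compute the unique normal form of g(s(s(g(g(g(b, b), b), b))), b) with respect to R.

1. g(s(s(g(g(g(b, b), b), b))), b)  →  s(s(g(g(g(b, b), b), b)))   [R5 at ε]
2. s(s(g(g(g(b, b), b), b)))  →  s(s(g(g(b, b), b)))   [R5 at 1.1]
3. s(s(g(g(b, b), b)))  →  s(s(g(b, b)))   [R5 at 1.1]
4. s(s(g(b, b)))  →  s(s(b))   [R5 at 1.1]

s(s(b))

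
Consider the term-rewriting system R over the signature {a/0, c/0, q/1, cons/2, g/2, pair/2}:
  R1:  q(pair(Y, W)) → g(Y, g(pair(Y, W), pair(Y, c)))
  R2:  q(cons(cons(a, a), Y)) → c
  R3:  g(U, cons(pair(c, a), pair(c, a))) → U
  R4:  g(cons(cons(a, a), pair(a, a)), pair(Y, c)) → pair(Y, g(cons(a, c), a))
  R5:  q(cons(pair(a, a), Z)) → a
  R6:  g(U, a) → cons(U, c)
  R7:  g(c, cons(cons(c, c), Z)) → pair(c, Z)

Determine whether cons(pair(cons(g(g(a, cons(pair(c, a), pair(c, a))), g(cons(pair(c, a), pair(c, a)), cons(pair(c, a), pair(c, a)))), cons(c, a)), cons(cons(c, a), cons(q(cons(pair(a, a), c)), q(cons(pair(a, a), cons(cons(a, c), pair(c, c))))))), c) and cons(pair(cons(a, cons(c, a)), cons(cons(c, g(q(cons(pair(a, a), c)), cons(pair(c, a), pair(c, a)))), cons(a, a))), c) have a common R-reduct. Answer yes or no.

yes — NF(t₁) = cons(pair(cons(a, cons(c, a)), cons(cons(c, a), cons(a, a))), c), NF(t₂) = cons(pair(cons(a, cons(c, a)), cons(cons(c, a), cons(a, a))), c)

Reduce t₁ = cons(pair(cons(g(g(a, cons(pair(c, a), pair(c, a))), g(cons(pair(c, a), pair(c, a)), cons(pair(c, a), pair(c, a)))), cons(c, a)), cons(cons(c, a), cons(q(cons(pair(a, a), c)), q(cons(pair(a, a), cons(cons(a, c), pair(c, c))))))), c):
1. cons(pair(cons(g(g(a, cons(pair(c, a), pair(c, a))), g(cons(pair(c, a), pair(c, a)), cons(pair(c, a), pair(c, a)))), cons(c, a)), cons(cons(c, a), cons(q(cons(pair(a, a), c)), q(cons(pair(a, a), cons(cons(a, c), pair(c, c))))))), c)  →  cons(pair(cons(g(a, g(cons(pair(c, a), pair(c, a)), cons(pair(c, a), pair(c, a)))), cons(c, a)), cons(cons(c, a), cons(q(cons(pair(a, a), c)), q(cons(pair(a, a), cons(cons(a, c), pair(c, c))))))), c)   [R3 at 1.1.1.1]
2. cons(pair(cons(g(a, g(cons(pair(c, a), pair(c, a)), cons(pair(c, a), pair(c, a)))), cons(c, a)), cons(cons(c, a), cons(q(cons(pair(a, a), c)), q(cons(pair(a, a), cons(cons(a, c), pair(c, c))))))), c)  →  cons(pair(cons(g(a, cons(pair(c, a), pair(c, a))), cons(c, a)), cons(cons(c, a), cons(q(cons(pair(a, a), c)), q(cons(pair(a, a), cons(cons(a, c), pair(c, c))))))), c)   [R3 at 1.1.1.2]
3. cons(pair(cons(g(a, cons(pair(c, a), pair(c, a))), cons(c, a)), cons(cons(c, a), cons(q(cons(pair(a, a), c)), q(cons(pair(a, a), cons(cons(a, c), pair(c, c))))))), c)  →  cons(pair(cons(a, cons(c, a)), cons(cons(c, a), cons(q(cons(pair(a, a), c)), q(cons(pair(a, a), cons(cons(a, c), pair(c, c))))))), c)   [R3 at 1.1.1]
4. cons(pair(cons(a, cons(c, a)), cons(cons(c, a), cons(q(cons(pair(a, a), c)), q(cons(pair(a, a), cons(cons(a, c), pair(c, c))))))), c)  →  cons(pair(cons(a, cons(c, a)), cons(cons(c, a), cons(a, q(cons(pair(a, a), cons(cons(a, c), pair(c, c))))))), c)   [R5 at 1.2.2.1]
5. cons(pair(cons(a, cons(c, a)), cons(cons(c, a), cons(a, q(cons(pair(a, a), cons(cons(a, c), pair(c, c))))))), c)  →  cons(pair(cons(a, cons(c, a)), cons(cons(c, a), cons(a, a))), c)   [R5 at 1.2.2.2]

Reduce t₂ = cons(pair(cons(a, cons(c, a)), cons(cons(c, g(q(cons(pair(a, a), c)), cons(pair(c, a), pair(c, a)))), cons(a, a))), c):
1. cons(pair(cons(a, cons(c, a)), cons(cons(c, g(q(cons(pair(a, a), c)), cons(pair(c, a), pair(c, a)))), cons(a, a))), c)  →  cons(pair(cons(a, cons(c, a)), cons(cons(c, q(cons(pair(a, a), c))), cons(a, a))), c)   [R3 at 1.2.1.2]
2. cons(pair(cons(a, cons(c, a)), cons(cons(c, q(cons(pair(a, a), c))), cons(a, a))), c)  →  cons(pair(cons(a, cons(c, a)), cons(cons(c, a), cons(a, a))), c)   [R5 at 1.2.1.2]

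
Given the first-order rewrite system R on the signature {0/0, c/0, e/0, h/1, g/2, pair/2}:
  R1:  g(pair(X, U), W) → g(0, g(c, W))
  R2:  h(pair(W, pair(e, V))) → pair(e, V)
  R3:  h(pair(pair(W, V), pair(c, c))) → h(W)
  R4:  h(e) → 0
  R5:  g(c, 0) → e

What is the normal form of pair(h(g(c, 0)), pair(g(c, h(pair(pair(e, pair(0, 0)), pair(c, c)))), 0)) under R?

pair(0, pair(e, 0))

1. pair(h(g(c, 0)), pair(g(c, h(pair(pair(e, pair(0, 0)), pair(c, c)))), 0))  →  pair(h(e), pair(g(c, h(pair(pair(e, pair(0, 0)), pair(c, c)))), 0))   [R5 at 1.1]
2. pair(h(e), pair(g(c, h(pair(pair(e, pair(0, 0)), pair(c, c)))), 0))  →  pair(0, pair(g(c, h(pair(pair(e, pair(0, 0)), pair(c, c)))), 0))   [R4 at 1]
3. pair(0, pair(g(c, h(pair(pair(e, pair(0, 0)), pair(c, c)))), 0))  →  pair(0, pair(g(c, h(e)), 0))   [R3 at 2.1.2]
4. pair(0, pair(g(c, h(e)), 0))  →  pair(0, pair(g(c, 0), 0))   [R4 at 2.1.2]
5. pair(0, pair(g(c, 0), 0))  →  pair(0, pair(e, 0))   [R5 at 2.1]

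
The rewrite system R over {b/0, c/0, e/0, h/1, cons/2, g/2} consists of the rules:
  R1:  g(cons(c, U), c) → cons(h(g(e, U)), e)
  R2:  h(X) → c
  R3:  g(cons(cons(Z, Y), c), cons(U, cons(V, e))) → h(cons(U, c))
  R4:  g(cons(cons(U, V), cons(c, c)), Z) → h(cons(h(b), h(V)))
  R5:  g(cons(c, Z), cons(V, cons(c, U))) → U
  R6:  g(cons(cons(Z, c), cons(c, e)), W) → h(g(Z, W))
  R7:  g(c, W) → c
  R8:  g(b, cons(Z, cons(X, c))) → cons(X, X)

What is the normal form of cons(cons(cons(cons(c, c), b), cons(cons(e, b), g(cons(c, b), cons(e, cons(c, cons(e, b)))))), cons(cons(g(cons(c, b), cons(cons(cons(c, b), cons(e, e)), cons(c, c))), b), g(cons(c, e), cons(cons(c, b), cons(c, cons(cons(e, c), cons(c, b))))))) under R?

cons(cons(cons(cons(c, c), b), cons(cons(e, b), cons(e, b))), cons(cons(c, b), cons(cons(e, c), cons(c, b))))

1. cons(cons(cons(cons(c, c), b), cons(cons(e, b), g(cons(c, b), cons(e, cons(c, cons(e, b)))))), cons(cons(g(cons(c, b), cons(cons(cons(c, b), cons(e, e)), cons(c, c))), b), g(cons(c, e), cons(cons(c, b), cons(c, cons(cons(e, c), cons(c, b)))))))  →  cons(cons(cons(cons(c, c), b), cons(cons(e, b), cons(e, b))), cons(cons(g(cons(c, b), cons(cons(cons(c, b), cons(e, e)), cons(c, c))), b), g(cons(c, e), cons(cons(c, b), cons(c, cons(cons(e, c), cons(c, b)))))))   [R5 at 1.2.2]
2. cons(cons(cons(cons(c, c), b), cons(cons(e, b), cons(e, b))), cons(cons(g(cons(c, b), cons(cons(cons(c, b), cons(e, e)), cons(c, c))), b), g(cons(c, e), cons(cons(c, b), cons(c, cons(cons(e, c), cons(c, b)))))))  →  cons(cons(cons(cons(c, c), b), cons(cons(e, b), cons(e, b))), cons(cons(c, b), g(cons(c, e), cons(cons(c, b), cons(c, cons(cons(e, c), cons(c, b)))))))   [R5 at 2.1.1]
3. cons(cons(cons(cons(c, c), b), cons(cons(e, b), cons(e, b))), cons(cons(c, b), g(cons(c, e), cons(cons(c, b), cons(c, cons(cons(e, c), cons(c, b)))))))  →  cons(cons(cons(cons(c, c), b), cons(cons(e, b), cons(e, b))), cons(cons(c, b), cons(cons(e, c), cons(c, b))))   [R5 at 2.2]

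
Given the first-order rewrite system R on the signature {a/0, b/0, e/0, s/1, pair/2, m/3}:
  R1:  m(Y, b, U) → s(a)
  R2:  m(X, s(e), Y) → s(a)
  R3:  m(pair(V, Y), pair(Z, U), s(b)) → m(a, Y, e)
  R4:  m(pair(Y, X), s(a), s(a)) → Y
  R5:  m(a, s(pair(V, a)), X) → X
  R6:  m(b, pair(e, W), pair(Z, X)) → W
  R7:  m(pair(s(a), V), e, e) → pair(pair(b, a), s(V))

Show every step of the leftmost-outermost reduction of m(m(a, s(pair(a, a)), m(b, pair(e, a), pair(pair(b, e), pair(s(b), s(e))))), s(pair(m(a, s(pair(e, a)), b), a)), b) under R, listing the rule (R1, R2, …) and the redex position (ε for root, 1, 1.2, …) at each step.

1. m(m(a, s(pair(a, a)), m(b, pair(e, a), pair(pair(b, e), pair(s(b), s(e))))), s(pair(m(a, s(pair(e, a)), b), a)), b)  →  m(m(b, pair(e, a), pair(pair(b, e), pair(s(b), s(e)))), s(pair(m(a, s(pair(e, a)), b), a)), b)   [R5 at 1]
2. m(m(b, pair(e, a), pair(pair(b, e), pair(s(b), s(e)))), s(pair(m(a, s(pair(e, a)), b), a)), b)  →  m(a, s(pair(m(a, s(pair(e, a)), b), a)), b)   [R6 at 1]
3. m(a, s(pair(m(a, s(pair(e, a)), b), a)), b)  →  b   [R5 at ε]

b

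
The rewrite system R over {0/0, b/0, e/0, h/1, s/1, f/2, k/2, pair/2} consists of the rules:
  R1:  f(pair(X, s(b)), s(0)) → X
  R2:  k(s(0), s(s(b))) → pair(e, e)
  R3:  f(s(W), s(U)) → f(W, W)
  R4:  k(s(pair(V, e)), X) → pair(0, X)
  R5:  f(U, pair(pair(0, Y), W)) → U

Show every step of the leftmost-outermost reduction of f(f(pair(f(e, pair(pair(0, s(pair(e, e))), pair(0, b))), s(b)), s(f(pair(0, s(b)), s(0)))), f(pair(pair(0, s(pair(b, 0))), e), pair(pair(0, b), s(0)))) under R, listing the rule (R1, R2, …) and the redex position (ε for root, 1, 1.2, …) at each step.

e

1. f(f(pair(f(e, pair(pair(0, s(pair(e, e))), pair(0, b))), s(b)), s(f(pair(0, s(b)), s(0)))), f(pair(pair(0, s(pair(b, 0))), e), pair(pair(0, b), s(0))))  →  f(f(pair(e, s(b)), s(f(pair(0, s(b)), s(0)))), f(pair(pair(0, s(pair(b, 0))), e), pair(pair(0, b), s(0))))   [R5 at 1.1.1]
2. f(f(pair(e, s(b)), s(f(pair(0, s(b)), s(0)))), f(pair(pair(0, s(pair(b, 0))), e), pair(pair(0, b), s(0))))  →  f(f(pair(e, s(b)), s(0)), f(pair(pair(0, s(pair(b, 0))), e), pair(pair(0, b), s(0))))   [R1 at 1.2.1]
3. f(f(pair(e, s(b)), s(0)), f(pair(pair(0, s(pair(b, 0))), e), pair(pair(0, b), s(0))))  →  f(e, f(pair(pair(0, s(pair(b, 0))), e), pair(pair(0, b), s(0))))   [R1 at 1]
4. f(e, f(pair(pair(0, s(pair(b, 0))), e), pair(pair(0, b), s(0))))  →  f(e, pair(pair(0, s(pair(b, 0))), e))   [R5 at 2]
5. f(e, pair(pair(0, s(pair(b, 0))), e))  →  e   [R5 at ε]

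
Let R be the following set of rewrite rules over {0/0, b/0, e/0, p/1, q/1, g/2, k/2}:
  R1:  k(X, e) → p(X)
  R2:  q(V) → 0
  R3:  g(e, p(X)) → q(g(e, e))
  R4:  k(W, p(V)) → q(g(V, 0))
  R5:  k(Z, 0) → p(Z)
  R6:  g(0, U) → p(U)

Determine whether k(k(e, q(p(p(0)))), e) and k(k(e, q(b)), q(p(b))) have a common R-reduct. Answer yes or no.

yes — NF(t₁) = p(p(e)), NF(t₂) = p(p(e))

Reduce t₁ = k(k(e, q(p(p(0)))), e):
1. k(k(e, q(p(p(0)))), e)  →  p(k(e, q(p(p(0)))))   [R1 at ε]
2. p(k(e, q(p(p(0)))))  →  p(k(e, 0))   [R2 at 1.2]
3. p(k(e, 0))  →  p(p(e))   [R5 at 1]

Reduce t₂ = k(k(e, q(b)), q(p(b))):
1. k(k(e, q(b)), q(p(b)))  →  k(k(e, 0), q(p(b)))   [R2 at 1.2]
2. k(k(e, 0), q(p(b)))  →  k(p(e), q(p(b)))   [R5 at 1]
3. k(p(e), q(p(b)))  →  k(p(e), 0)   [R2 at 2]
4. k(p(e), 0)  →  p(p(e))   [R5 at ε]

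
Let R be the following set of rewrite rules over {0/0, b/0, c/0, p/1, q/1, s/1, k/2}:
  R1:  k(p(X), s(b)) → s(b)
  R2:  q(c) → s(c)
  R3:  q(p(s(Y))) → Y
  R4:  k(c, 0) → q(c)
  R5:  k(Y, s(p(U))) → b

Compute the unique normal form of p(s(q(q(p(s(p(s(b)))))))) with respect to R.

p(s(b))

1. p(s(q(q(p(s(p(s(b))))))))  →  p(s(q(p(s(b)))))   [R3 at 1.1.1]
2. p(s(q(p(s(b)))))  →  p(s(b))   [R3 at 1.1]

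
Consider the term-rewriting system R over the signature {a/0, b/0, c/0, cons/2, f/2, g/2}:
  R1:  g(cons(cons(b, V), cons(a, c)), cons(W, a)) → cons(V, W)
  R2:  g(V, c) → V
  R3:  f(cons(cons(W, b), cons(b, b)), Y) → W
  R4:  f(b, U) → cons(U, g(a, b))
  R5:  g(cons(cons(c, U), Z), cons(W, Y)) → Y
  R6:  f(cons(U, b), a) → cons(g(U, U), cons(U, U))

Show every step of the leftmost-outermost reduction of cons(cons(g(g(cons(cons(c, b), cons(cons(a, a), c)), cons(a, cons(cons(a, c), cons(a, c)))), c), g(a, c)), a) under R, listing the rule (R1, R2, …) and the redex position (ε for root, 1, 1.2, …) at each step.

1. cons(cons(g(g(cons(cons(c, b), cons(cons(a, a), c)), cons(a, cons(cons(a, c), cons(a, c)))), c), g(a, c)), a)  →  cons(cons(g(cons(cons(c, b), cons(cons(a, a), c)), cons(a, cons(cons(a, c), cons(a, c)))), g(a, c)), a)   [R2 at 1.1]
2. cons(cons(g(cons(cons(c, b), cons(cons(a, a), c)), cons(a, cons(cons(a, c), cons(a, c)))), g(a, c)), a)  →  cons(cons(cons(cons(a, c), cons(a, c)), g(a, c)), a)   [R5 at 1.1]
3. cons(cons(cons(cons(a, c), cons(a, c)), g(a, c)), a)  →  cons(cons(cons(cons(a, c), cons(a, c)), a), a)   [R2 at 1.2]

cons(cons(cons(cons(a, c), cons(a, c)), a), a)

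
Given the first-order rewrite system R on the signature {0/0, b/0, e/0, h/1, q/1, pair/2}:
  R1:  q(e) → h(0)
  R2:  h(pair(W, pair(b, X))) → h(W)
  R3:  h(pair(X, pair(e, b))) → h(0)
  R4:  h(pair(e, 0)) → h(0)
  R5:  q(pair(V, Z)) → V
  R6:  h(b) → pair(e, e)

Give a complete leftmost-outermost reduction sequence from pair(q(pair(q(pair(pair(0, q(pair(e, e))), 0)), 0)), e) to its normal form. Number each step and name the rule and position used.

1. pair(q(pair(q(pair(pair(0, q(pair(e, e))), 0)), 0)), e)  →  pair(q(pair(pair(0, q(pair(e, e))), 0)), e)   [R5 at 1]
2. pair(q(pair(pair(0, q(pair(e, e))), 0)), e)  →  pair(pair(0, q(pair(e, e))), e)   [R5 at 1]
3. pair(pair(0, q(pair(e, e))), e)  →  pair(pair(0, e), e)   [R5 at 1.2]

pair(pair(0, e), e)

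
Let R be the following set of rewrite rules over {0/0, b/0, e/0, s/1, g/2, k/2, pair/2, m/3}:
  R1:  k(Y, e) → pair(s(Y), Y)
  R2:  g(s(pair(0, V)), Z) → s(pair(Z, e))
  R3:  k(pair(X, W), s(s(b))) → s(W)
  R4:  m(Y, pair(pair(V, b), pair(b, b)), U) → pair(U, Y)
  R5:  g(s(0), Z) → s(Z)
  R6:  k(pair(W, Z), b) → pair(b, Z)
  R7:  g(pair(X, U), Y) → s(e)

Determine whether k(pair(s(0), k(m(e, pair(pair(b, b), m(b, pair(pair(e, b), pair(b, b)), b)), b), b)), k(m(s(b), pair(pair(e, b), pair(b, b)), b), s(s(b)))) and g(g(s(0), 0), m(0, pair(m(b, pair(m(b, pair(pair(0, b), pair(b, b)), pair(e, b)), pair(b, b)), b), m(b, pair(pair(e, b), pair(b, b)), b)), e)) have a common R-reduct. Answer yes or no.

Reduce t₁ = k(pair(s(0), k(m(e, pair(pair(b, b), m(b, pair(pair(e, b), pair(b, b)), b)), b), b)), k(m(s(b), pair(pair(e, b), pair(b, b)), b), s(s(b)))):
1. k(pair(s(0), k(m(e, pair(pair(b, b), m(b, pair(pair(e, b), pair(b, b)), b)), b), b)), k(m(s(b), pair(pair(e, b), pair(b, b)), b), s(s(b))))  →  k(pair(s(0), k(m(e, pair(pair(b, b), pair(b, b)), b), b)), k(m(s(b), pair(pair(e, b), pair(b, b)), b), s(s(b))))   [R4 at 1.2.1.2.2]
2. k(pair(s(0), k(m(e, pair(pair(b, b), pair(b, b)), b), b)), k(m(s(b), pair(pair(e, b), pair(b, b)), b), s(s(b))))  →  k(pair(s(0), k(pair(b, e), b)), k(m(s(b), pair(pair(e, b), pair(b, b)), b), s(s(b))))   [R4 at 1.2.1]
3. k(pair(s(0), k(pair(b, e), b)), k(m(s(b), pair(pair(e, b), pair(b, b)), b), s(s(b))))  →  k(pair(s(0), pair(b, e)), k(m(s(b), pair(pair(e, b), pair(b, b)), b), s(s(b))))   [R6 at 1.2]
4. k(pair(s(0), pair(b, e)), k(m(s(b), pair(pair(e, b), pair(b, b)), b), s(s(b))))  →  k(pair(s(0), pair(b, e)), k(pair(b, s(b)), s(s(b))))   [R4 at 2.1]
5. k(pair(s(0), pair(b, e)), k(pair(b, s(b)), s(s(b))))  →  k(pair(s(0), pair(b, e)), s(s(b)))   [R3 at 2]
6. k(pair(s(0), pair(b, e)), s(s(b)))  →  s(pair(b, e))   [R3 at ε]

Reduce t₂ = g(g(s(0), 0), m(0, pair(m(b, pair(m(b, pair(pair(0, b), pair(b, b)), pair(e, b)), pair(b, b)), b), m(b, pair(pair(e, b), pair(b, b)), b)), e)):
1. g(g(s(0), 0), m(0, pair(m(b, pair(m(b, pair(pair(0, b), pair(b, b)), pair(e, b)), pair(b, b)), b), m(b, pair(pair(e, b), pair(b, b)), b)), e))  →  g(s(0), m(0, pair(m(b, pair(m(b, pair(pair(0, b), pair(b, b)), pair(e, b)), pair(b, b)), b), m(b, pair(pair(e, b), pair(b, b)), b)), e))   [R5 at 1]
2. g(s(0), m(0, pair(m(b, pair(m(b, pair(pair(0, b), pair(b, b)), pair(e, b)), pair(b, b)), b), m(b, pair(pair(e, b), pair(b, b)), b)), e))  →  s(m(0, pair(m(b, pair(m(b, pair(pair(0, b), pair(b, b)), pair(e, b)), pair(b, b)), b), m(b, pair(pair(e, b), pair(b, b)), b)), e))   [R5 at ε]
3. s(m(0, pair(m(b, pair(m(b, pair(pair(0, b), pair(b, b)), pair(e, b)), pair(b, b)), b), m(b, pair(pair(e, b), pair(b, b)), b)), e))  →  s(m(0, pair(m(b, pair(pair(pair(e, b), b), pair(b, b)), b), m(b, pair(pair(e, b), pair(b, b)), b)), e))   [R4 at 1.2.1.2.1]
4. s(m(0, pair(m(b, pair(pair(pair(e, b), b), pair(b, b)), b), m(b, pair(pair(e, b), pair(b, b)), b)), e))  →  s(m(0, pair(pair(b, b), m(b, pair(pair(e, b), pair(b, b)), b)), e))   [R4 at 1.2.1]
5. s(m(0, pair(pair(b, b), m(b, pair(pair(e, b), pair(b, b)), b)), e))  →  s(m(0, pair(pair(b, b), pair(b, b)), e))   [R4 at 1.2.2]
6. s(m(0, pair(pair(b, b), pair(b, b)), e))  →  s(pair(e, 0))   [R4 at 1]

no — NF(t₁) = s(pair(b, e)), NF(t₂) = s(pair(e, 0))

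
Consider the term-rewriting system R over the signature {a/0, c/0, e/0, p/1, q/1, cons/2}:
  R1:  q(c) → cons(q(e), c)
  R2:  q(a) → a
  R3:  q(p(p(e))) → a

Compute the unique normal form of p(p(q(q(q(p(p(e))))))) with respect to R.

p(p(a))

1. p(p(q(q(q(p(p(e)))))))  →  p(p(q(q(a))))   [R3 at 1.1.1.1]
2. p(p(q(q(a))))  →  p(p(q(a)))   [R2 at 1.1.1]
3. p(p(q(a)))  →  p(p(a))   [R2 at 1.1]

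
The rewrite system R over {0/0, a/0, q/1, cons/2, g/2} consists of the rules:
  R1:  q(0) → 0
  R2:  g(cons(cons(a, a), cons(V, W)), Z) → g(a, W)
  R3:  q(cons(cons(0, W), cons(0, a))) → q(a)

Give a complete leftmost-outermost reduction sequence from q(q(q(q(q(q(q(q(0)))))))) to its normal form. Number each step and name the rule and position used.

1. q(q(q(q(q(q(q(q(0))))))))  →  q(q(q(q(q(q(q(0)))))))   [R1 at 1.1.1.1.1.1.1]
2. q(q(q(q(q(q(q(0)))))))  →  q(q(q(q(q(q(0))))))   [R1 at 1.1.1.1.1.1]
3. q(q(q(q(q(q(0))))))  →  q(q(q(q(q(0)))))   [R1 at 1.1.1.1.1]
4. q(q(q(q(q(0)))))  →  q(q(q(q(0))))   [R1 at 1.1.1.1]
5. q(q(q(q(0))))  →  q(q(q(0)))   [R1 at 1.1.1]
6. q(q(q(0)))  →  q(q(0))   [R1 at 1.1]
7. q(q(0))  →  q(0)   [R1 at 1]
8. q(0)  →  0   [R1 at ε]

0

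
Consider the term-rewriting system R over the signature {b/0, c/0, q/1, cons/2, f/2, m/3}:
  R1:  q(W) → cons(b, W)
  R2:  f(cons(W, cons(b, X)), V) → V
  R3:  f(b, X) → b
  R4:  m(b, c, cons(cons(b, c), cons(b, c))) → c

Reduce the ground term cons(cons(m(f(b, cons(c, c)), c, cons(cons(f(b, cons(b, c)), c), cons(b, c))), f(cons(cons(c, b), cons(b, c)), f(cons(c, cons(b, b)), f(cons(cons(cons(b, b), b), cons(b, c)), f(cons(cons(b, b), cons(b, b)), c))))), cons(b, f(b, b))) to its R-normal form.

cons(cons(c, c), cons(b, b))

1. cons(cons(m(f(b, cons(c, c)), c, cons(cons(f(b, cons(b, c)), c), cons(b, c))), f(cons(cons(c, b), cons(b, c)), f(cons(c, cons(b, b)), f(cons(cons(cons(b, b), b), cons(b, c)), f(cons(cons(b, b), cons(b, b)), c))))), cons(b, f(b, b)))  →  cons(cons(m(b, c, cons(cons(f(b, cons(b, c)), c), cons(b, c))), f(cons(cons(c, b), cons(b, c)), f(cons(c, cons(b, b)), f(cons(cons(cons(b, b), b), cons(b, c)), f(cons(cons(b, b), cons(b, b)), c))))), cons(b, f(b, b)))   [R3 at 1.1.1]
2. cons(cons(m(b, c, cons(cons(f(b, cons(b, c)), c), cons(b, c))), f(cons(cons(c, b), cons(b, c)), f(cons(c, cons(b, b)), f(cons(cons(cons(b, b), b), cons(b, c)), f(cons(cons(b, b), cons(b, b)), c))))), cons(b, f(b, b)))  →  cons(cons(m(b, c, cons(cons(b, c), cons(b, c))), f(cons(cons(c, b), cons(b, c)), f(cons(c, cons(b, b)), f(cons(cons(cons(b, b), b), cons(b, c)), f(cons(cons(b, b), cons(b, b)), c))))), cons(b, f(b, b)))   [R3 at 1.1.3.1.1]
3. cons(cons(m(b, c, cons(cons(b, c), cons(b, c))), f(cons(cons(c, b), cons(b, c)), f(cons(c, cons(b, b)), f(cons(cons(cons(b, b), b), cons(b, c)), f(cons(cons(b, b), cons(b, b)), c))))), cons(b, f(b, b)))  →  cons(cons(c, f(cons(cons(c, b), cons(b, c)), f(cons(c, cons(b, b)), f(cons(cons(cons(b, b), b), cons(b, c)), f(cons(cons(b, b), cons(b, b)), c))))), cons(b, f(b, b)))   [R4 at 1.1]
4. cons(cons(c, f(cons(cons(c, b), cons(b, c)), f(cons(c, cons(b, b)), f(cons(cons(cons(b, b), b), cons(b, c)), f(cons(cons(b, b), cons(b, b)), c))))), cons(b, f(b, b)))  →  cons(cons(c, f(cons(c, cons(b, b)), f(cons(cons(cons(b, b), b), cons(b, c)), f(cons(cons(b, b), cons(b, b)), c)))), cons(b, f(b, b)))   [R2 at 1.2]
5. cons(cons(c, f(cons(c, cons(b, b)), f(cons(cons(cons(b, b), b), cons(b, c)), f(cons(cons(b, b), cons(b, b)), c)))), cons(b, f(b, b)))  →  cons(cons(c, f(cons(cons(cons(b, b), b), cons(b, c)), f(cons(cons(b, b), cons(b, b)), c))), cons(b, f(b, b)))   [R2 at 1.2]
6. cons(cons(c, f(cons(cons(cons(b, b), b), cons(b, c)), f(cons(cons(b, b), cons(b, b)), c))), cons(b, f(b, b)))  →  cons(cons(c, f(cons(cons(b, b), cons(b, b)), c)), cons(b, f(b, b)))   [R2 at 1.2]
7. cons(cons(c, f(cons(cons(b, b), cons(b, b)), c)), cons(b, f(b, b)))  →  cons(cons(c, c), cons(b, f(b, b)))   [R2 at 1.2]
8. cons(cons(c, c), cons(b, f(b, b)))  →  cons(cons(c, c), cons(b, b))   [R3 at 2.2]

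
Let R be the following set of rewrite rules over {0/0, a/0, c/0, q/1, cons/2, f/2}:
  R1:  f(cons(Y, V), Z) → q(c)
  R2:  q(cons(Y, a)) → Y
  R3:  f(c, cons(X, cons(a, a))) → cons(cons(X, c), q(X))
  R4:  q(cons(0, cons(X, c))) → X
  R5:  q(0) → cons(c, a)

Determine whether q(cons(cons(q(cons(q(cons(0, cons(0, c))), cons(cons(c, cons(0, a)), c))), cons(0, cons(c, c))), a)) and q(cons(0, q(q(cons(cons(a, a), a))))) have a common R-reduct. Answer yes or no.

Reduce t₁ = q(cons(cons(q(cons(q(cons(0, cons(0, c))), cons(cons(c, cons(0, a)), c))), cons(0, cons(c, c))), a)):
1. q(cons(cons(q(cons(q(cons(0, cons(0, c))), cons(cons(c, cons(0, a)), c))), cons(0, cons(c, c))), a))  →  cons(q(cons(q(cons(0, cons(0, c))), cons(cons(c, cons(0, a)), c))), cons(0, cons(c, c)))   [R2 at ε]
2. cons(q(cons(q(cons(0, cons(0, c))), cons(cons(c, cons(0, a)), c))), cons(0, cons(c, c)))  →  cons(q(cons(0, cons(cons(c, cons(0, a)), c))), cons(0, cons(c, c)))   [R4 at 1.1.1]
3. cons(q(cons(0, cons(cons(c, cons(0, a)), c))), cons(0, cons(c, c)))  →  cons(cons(c, cons(0, a)), cons(0, cons(c, c)))   [R4 at 1]

Reduce t₂ = q(cons(0, q(q(cons(cons(a, a), a))))):
1. q(cons(0, q(q(cons(cons(a, a), a)))))  →  q(cons(0, q(cons(a, a))))   [R2 at 1.2.1]
2. q(cons(0, q(cons(a, a))))  →  q(cons(0, a))   [R2 at 1.2]
3. q(cons(0, a))  →  0   [R2 at ε]

no — NF(t₁) = cons(cons(c, cons(0, a)), cons(0, cons(c, c))), NF(t₂) = 0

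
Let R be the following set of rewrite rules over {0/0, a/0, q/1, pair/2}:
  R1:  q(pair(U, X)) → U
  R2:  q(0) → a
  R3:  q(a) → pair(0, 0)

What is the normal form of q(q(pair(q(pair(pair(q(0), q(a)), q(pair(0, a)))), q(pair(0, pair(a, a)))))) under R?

1. q(q(pair(q(pair(pair(q(0), q(a)), q(pair(0, a)))), q(pair(0, pair(a, a))))))  →  q(q(pair(pair(q(0), q(a)), q(pair(0, a)))))   [R1 at 1]
2. q(q(pair(pair(q(0), q(a)), q(pair(0, a)))))  →  q(pair(q(0), q(a)))   [R1 at 1]
3. q(pair(q(0), q(a)))  →  q(0)   [R1 at ε]
4. q(0)  →  a   [R2 at ε]

a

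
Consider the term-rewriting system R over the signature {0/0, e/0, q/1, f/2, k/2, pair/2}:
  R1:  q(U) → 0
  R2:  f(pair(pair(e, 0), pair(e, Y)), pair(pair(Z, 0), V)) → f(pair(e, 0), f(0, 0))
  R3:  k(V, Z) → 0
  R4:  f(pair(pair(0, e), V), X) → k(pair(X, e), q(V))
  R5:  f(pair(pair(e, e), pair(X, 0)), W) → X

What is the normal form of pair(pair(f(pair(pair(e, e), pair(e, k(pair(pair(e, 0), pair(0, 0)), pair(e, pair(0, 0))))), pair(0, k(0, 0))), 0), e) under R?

1. pair(pair(f(pair(pair(e, e), pair(e, k(pair(pair(e, 0), pair(0, 0)), pair(e, pair(0, 0))))), pair(0, k(0, 0))), 0), e)  →  pair(pair(f(pair(pair(e, e), pair(e, 0)), pair(0, k(0, 0))), 0), e)   [R3 at 1.1.1.2.2]
2. pair(pair(f(pair(pair(e, e), pair(e, 0)), pair(0, k(0, 0))), 0), e)  →  pair(pair(e, 0), e)   [R5 at 1.1]

pair(pair(e, 0), e)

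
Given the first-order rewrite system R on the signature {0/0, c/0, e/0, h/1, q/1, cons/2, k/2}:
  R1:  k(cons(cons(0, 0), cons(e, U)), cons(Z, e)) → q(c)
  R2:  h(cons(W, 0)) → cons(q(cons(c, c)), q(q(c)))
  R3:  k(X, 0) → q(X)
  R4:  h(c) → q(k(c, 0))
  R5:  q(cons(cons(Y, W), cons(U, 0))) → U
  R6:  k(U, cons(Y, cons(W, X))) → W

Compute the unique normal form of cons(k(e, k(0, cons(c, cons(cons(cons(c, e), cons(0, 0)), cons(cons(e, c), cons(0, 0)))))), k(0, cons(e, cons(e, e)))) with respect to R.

1. cons(k(e, k(0, cons(c, cons(cons(cons(c, e), cons(0, 0)), cons(cons(e, c), cons(0, 0)))))), k(0, cons(e, cons(e, e))))  →  cons(k(e, cons(cons(c, e), cons(0, 0))), k(0, cons(e, cons(e, e))))   [R6 at 1.2]
2. cons(k(e, cons(cons(c, e), cons(0, 0))), k(0, cons(e, cons(e, e))))  →  cons(0, k(0, cons(e, cons(e, e))))   [R6 at 1]
3. cons(0, k(0, cons(e, cons(e, e))))  →  cons(0, e)   [R6 at 2]

cons(0, e)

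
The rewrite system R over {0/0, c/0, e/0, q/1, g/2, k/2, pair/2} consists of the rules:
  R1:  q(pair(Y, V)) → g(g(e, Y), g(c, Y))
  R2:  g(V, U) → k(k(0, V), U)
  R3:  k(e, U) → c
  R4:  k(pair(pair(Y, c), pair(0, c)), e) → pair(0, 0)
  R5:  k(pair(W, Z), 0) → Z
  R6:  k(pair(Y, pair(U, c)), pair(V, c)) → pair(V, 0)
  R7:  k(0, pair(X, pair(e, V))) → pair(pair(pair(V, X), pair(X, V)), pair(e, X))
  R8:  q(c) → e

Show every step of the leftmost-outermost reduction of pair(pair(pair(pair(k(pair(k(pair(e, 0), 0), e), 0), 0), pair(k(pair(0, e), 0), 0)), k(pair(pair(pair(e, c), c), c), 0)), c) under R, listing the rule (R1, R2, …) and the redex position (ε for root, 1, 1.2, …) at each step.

1. pair(pair(pair(pair(k(pair(k(pair(e, 0), 0), e), 0), 0), pair(k(pair(0, e), 0), 0)), k(pair(pair(pair(e, c), c), c), 0)), c)  →  pair(pair(pair(pair(e, 0), pair(k(pair(0, e), 0), 0)), k(pair(pair(pair(e, c), c), c), 0)), c)   [R5 at 1.1.1.1]
2. pair(pair(pair(pair(e, 0), pair(k(pair(0, e), 0), 0)), k(pair(pair(pair(e, c), c), c), 0)), c)  →  pair(pair(pair(pair(e, 0), pair(e, 0)), k(pair(pair(pair(e, c), c), c), 0)), c)   [R5 at 1.1.2.1]
3. pair(pair(pair(pair(e, 0), pair(e, 0)), k(pair(pair(pair(e, c), c), c), 0)), c)  →  pair(pair(pair(pair(e, 0), pair(e, 0)), c), c)   [R5 at 1.2]

pair(pair(pair(pair(e, 0), pair(e, 0)), c), c)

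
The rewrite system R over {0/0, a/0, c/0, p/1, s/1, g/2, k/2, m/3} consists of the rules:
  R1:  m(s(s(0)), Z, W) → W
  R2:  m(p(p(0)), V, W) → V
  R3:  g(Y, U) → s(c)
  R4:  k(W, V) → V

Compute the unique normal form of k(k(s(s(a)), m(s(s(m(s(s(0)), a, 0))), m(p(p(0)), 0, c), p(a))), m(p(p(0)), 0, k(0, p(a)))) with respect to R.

0

1. k(k(s(s(a)), m(s(s(m(s(s(0)), a, 0))), m(p(p(0)), 0, c), p(a))), m(p(p(0)), 0, k(0, p(a))))  →  m(p(p(0)), 0, k(0, p(a)))   [R4 at ε]
2. m(p(p(0)), 0, k(0, p(a)))  →  0   [R2 at ε]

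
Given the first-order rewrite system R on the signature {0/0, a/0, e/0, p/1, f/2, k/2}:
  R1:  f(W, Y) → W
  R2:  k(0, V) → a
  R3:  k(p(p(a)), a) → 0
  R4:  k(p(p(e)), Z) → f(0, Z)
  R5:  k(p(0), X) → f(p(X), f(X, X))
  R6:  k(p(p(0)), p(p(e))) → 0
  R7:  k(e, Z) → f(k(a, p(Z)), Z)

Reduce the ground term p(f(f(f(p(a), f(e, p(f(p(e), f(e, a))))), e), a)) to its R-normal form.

1. p(f(f(f(p(a), f(e, p(f(p(e), f(e, a))))), e), a))  →  p(f(f(p(a), f(e, p(f(p(e), f(e, a))))), e))   [R1 at 1]
2. p(f(f(p(a), f(e, p(f(p(e), f(e, a))))), e))  →  p(f(p(a), f(e, p(f(p(e), f(e, a))))))   [R1 at 1]
3. p(f(p(a), f(e, p(f(p(e), f(e, a))))))  →  p(p(a))   [R1 at 1]

p(p(a))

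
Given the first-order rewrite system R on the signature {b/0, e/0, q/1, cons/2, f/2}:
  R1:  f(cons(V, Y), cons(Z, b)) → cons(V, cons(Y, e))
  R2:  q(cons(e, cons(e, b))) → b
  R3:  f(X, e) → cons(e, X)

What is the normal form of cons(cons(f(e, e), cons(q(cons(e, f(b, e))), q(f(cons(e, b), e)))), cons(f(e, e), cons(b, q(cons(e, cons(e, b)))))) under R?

1. cons(cons(f(e, e), cons(q(cons(e, f(b, e))), q(f(cons(e, b), e)))), cons(f(e, e), cons(b, q(cons(e, cons(e, b))))))  →  cons(cons(cons(e, e), cons(q(cons(e, f(b, e))), q(f(cons(e, b), e)))), cons(f(e, e), cons(b, q(cons(e, cons(e, b))))))   [R3 at 1.1]
2. cons(cons(cons(e, e), cons(q(cons(e, f(b, e))), q(f(cons(e, b), e)))), cons(f(e, e), cons(b, q(cons(e, cons(e, b))))))  →  cons(cons(cons(e, e), cons(q(cons(e, cons(e, b))), q(f(cons(e, b), e)))), cons(f(e, e), cons(b, q(cons(e, cons(e, b))))))   [R3 at 1.2.1.1.2]
3. cons(cons(cons(e, e), cons(q(cons(e, cons(e, b))), q(f(cons(e, b), e)))), cons(f(e, e), cons(b, q(cons(e, cons(e, b))))))  →  cons(cons(cons(e, e), cons(b, q(f(cons(e, b), e)))), cons(f(e, e), cons(b, q(cons(e, cons(e, b))))))   [R2 at 1.2.1]
4. cons(cons(cons(e, e), cons(b, q(f(cons(e, b), e)))), cons(f(e, e), cons(b, q(cons(e, cons(e, b))))))  →  cons(cons(cons(e, e), cons(b, q(cons(e, cons(e, b))))), cons(f(e, e), cons(b, q(cons(e, cons(e, b))))))   [R3 at 1.2.2.1]
5. cons(cons(cons(e, e), cons(b, q(cons(e, cons(e, b))))), cons(f(e, e), cons(b, q(cons(e, cons(e, b))))))  →  cons(cons(cons(e, e), cons(b, b)), cons(f(e, e), cons(b, q(cons(e, cons(e, b))))))   [R2 at 1.2.2]
6. cons(cons(cons(e, e), cons(b, b)), cons(f(e, e), cons(b, q(cons(e, cons(e, b))))))  →  cons(cons(cons(e, e), cons(b, b)), cons(cons(e, e), cons(b, q(cons(e, cons(e, b))))))   [R3 at 2.1]
7. cons(cons(cons(e, e), cons(b, b)), cons(cons(e, e), cons(b, q(cons(e, cons(e, b))))))  →  cons(cons(cons(e, e), cons(b, b)), cons(cons(e, e), cons(b, b)))   [R2 at 2.2.2]

cons(cons(cons(e, e), cons(b, b)), cons(cons(e, e), cons(b, b)))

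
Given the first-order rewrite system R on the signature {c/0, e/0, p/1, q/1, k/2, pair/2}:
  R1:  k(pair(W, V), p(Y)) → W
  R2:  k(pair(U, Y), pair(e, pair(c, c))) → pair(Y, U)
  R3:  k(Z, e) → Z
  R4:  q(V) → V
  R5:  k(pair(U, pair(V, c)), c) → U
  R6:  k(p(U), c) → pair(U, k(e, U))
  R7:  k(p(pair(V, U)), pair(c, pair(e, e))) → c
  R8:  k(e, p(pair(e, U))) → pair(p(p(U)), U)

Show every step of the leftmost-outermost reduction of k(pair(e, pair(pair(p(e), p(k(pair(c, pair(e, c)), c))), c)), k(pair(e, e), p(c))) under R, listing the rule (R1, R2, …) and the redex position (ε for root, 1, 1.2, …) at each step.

pair(e, pair(pair(p(e), p(c)), c))

1. k(pair(e, pair(pair(p(e), p(k(pair(c, pair(e, c)), c))), c)), k(pair(e, e), p(c)))  →  k(pair(e, pair(pair(p(e), p(c)), c)), k(pair(e, e), p(c)))   [R5 at 1.2.1.2.1]
2. k(pair(e, pair(pair(p(e), p(c)), c)), k(pair(e, e), p(c)))  →  k(pair(e, pair(pair(p(e), p(c)), c)), e)   [R1 at 2]
3. k(pair(e, pair(pair(p(e), p(c)), c)), e)  →  pair(e, pair(pair(p(e), p(c)), c))   [R3 at ε]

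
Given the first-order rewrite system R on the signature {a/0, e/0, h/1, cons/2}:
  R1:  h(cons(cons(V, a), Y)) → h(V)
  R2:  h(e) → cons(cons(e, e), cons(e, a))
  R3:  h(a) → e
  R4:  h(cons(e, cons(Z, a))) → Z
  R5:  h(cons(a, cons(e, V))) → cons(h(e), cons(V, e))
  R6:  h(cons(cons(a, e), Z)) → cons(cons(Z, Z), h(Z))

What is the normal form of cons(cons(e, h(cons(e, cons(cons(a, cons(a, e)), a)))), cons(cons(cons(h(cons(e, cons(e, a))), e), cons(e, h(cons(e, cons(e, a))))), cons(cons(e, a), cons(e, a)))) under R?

1. cons(cons(e, h(cons(e, cons(cons(a, cons(a, e)), a)))), cons(cons(cons(h(cons(e, cons(e, a))), e), cons(e, h(cons(e, cons(e, a))))), cons(cons(e, a), cons(e, a))))  →  cons(cons(e, cons(a, cons(a, e))), cons(cons(cons(h(cons(e, cons(e, a))), e), cons(e, h(cons(e, cons(e, a))))), cons(cons(e, a), cons(e, a))))   [R4 at 1.2]
2. cons(cons(e, cons(a, cons(a, e))), cons(cons(cons(h(cons(e, cons(e, a))), e), cons(e, h(cons(e, cons(e, a))))), cons(cons(e, a), cons(e, a))))  →  cons(cons(e, cons(a, cons(a, e))), cons(cons(cons(e, e), cons(e, h(cons(e, cons(e, a))))), cons(cons(e, a), cons(e, a))))   [R4 at 2.1.1.1]
3. cons(cons(e, cons(a, cons(a, e))), cons(cons(cons(e, e), cons(e, h(cons(e, cons(e, a))))), cons(cons(e, a), cons(e, a))))  →  cons(cons(e, cons(a, cons(a, e))), cons(cons(cons(e, e), cons(e, e)), cons(cons(e, a), cons(e, a))))   [R4 at 2.1.2.2]

cons(cons(e, cons(a, cons(a, e))), cons(cons(cons(e, e), cons(e, e)), cons(cons(e, a), cons(e, a))))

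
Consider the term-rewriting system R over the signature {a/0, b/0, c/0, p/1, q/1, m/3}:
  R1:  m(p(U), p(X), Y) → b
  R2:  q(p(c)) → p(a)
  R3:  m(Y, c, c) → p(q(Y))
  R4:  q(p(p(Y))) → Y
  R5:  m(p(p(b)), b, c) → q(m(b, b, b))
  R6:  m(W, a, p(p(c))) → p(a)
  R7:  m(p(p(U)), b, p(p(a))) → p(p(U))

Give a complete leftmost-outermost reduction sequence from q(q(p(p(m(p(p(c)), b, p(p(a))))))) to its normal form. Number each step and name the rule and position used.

c

1. q(q(p(p(m(p(p(c)), b, p(p(a)))))))  →  q(m(p(p(c)), b, p(p(a))))   [R4 at 1]
2. q(m(p(p(c)), b, p(p(a))))  →  q(p(p(c)))   [R7 at 1]
3. q(p(p(c)))  →  c   [R4 at ε]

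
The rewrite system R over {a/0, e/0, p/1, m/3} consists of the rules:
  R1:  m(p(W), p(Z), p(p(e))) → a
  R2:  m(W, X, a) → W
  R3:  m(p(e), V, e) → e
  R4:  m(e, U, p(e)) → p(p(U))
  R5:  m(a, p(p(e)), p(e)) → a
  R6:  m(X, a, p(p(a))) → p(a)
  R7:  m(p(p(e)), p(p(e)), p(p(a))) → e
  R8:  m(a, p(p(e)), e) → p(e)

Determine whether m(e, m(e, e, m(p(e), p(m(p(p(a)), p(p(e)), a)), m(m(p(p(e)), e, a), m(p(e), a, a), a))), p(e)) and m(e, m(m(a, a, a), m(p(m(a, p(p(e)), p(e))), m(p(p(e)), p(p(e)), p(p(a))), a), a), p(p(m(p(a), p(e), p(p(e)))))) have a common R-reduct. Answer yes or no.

no — NF(t₁) = p(p(e)), NF(t₂) = p(a)

Reduce t₁ = m(e, m(e, e, m(p(e), p(m(p(p(a)), p(p(e)), a)), m(m(p(p(e)), e, a), m(p(e), a, a), a))), p(e)):
1. m(e, m(e, e, m(p(e), p(m(p(p(a)), p(p(e)), a)), m(m(p(p(e)), e, a), m(p(e), a, a), a))), p(e))  →  p(p(m(e, e, m(p(e), p(m(p(p(a)), p(p(e)), a)), m(m(p(p(e)), e, a), m(p(e), a, a), a)))))   [R4 at ε]
2. p(p(m(e, e, m(p(e), p(m(p(p(a)), p(p(e)), a)), m(m(p(p(e)), e, a), m(p(e), a, a), a)))))  →  p(p(m(e, e, m(p(e), p(p(p(a))), m(m(p(p(e)), e, a), m(p(e), a, a), a)))))   [R2 at 1.1.3.2.1]
3. p(p(m(e, e, m(p(e), p(p(p(a))), m(m(p(p(e)), e, a), m(p(e), a, a), a)))))  →  p(p(m(e, e, m(p(e), p(p(p(a))), m(p(p(e)), e, a)))))   [R2 at 1.1.3.3]
4. p(p(m(e, e, m(p(e), p(p(p(a))), m(p(p(e)), e, a)))))  →  p(p(m(e, e, m(p(e), p(p(p(a))), p(p(e))))))   [R2 at 1.1.3.3]
5. p(p(m(e, e, m(p(e), p(p(p(a))), p(p(e))))))  →  p(p(m(e, e, a)))   [R1 at 1.1.3]
6. p(p(m(e, e, a)))  →  p(p(e))   [R2 at 1.1]

Reduce t₂ = m(e, m(m(a, a, a), m(p(m(a, p(p(e)), p(e))), m(p(p(e)), p(p(e)), p(p(a))), a), a), p(p(m(p(a), p(e), p(p(e)))))):
1. m(e, m(m(a, a, a), m(p(m(a, p(p(e)), p(e))), m(p(p(e)), p(p(e)), p(p(a))), a), a), p(p(m(p(a), p(e), p(p(e))))))  →  m(e, m(a, a, a), p(p(m(p(a), p(e), p(p(e))))))   [R2 at 2]
2. m(e, m(a, a, a), p(p(m(p(a), p(e), p(p(e))))))  →  m(e, a, p(p(m(p(a), p(e), p(p(e))))))   [R2 at 2]
3. m(e, a, p(p(m(p(a), p(e), p(p(e))))))  →  m(e, a, p(p(a)))   [R1 at 3.1.1]
4. m(e, a, p(p(a)))  →  p(a)   [R6 at ε]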